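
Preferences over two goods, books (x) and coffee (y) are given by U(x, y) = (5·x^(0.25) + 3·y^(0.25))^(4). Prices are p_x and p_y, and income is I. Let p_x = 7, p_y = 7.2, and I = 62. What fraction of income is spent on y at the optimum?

From the CES first-order condition, (5/3)·(y/x)^(0.75) = p_x/p_y.
Solve for the ratio: y/x = [(3/5)·p_x/p_y]^(4/3).
With the ratio pinned down, the budget gives x* = I/(p_x + p_y·(y/x)) and y* = (y/x)·x*.
Numerically y/x = 0.487404, so x* = 62/(7 + 7.2·0.487404) = 5.8995 and y* = 0.487404·5.8995 = 2.8755.
Expenditure on y: 7.2·2.8755 = 20.7033; share = 0.3339.

share on y = 0.3339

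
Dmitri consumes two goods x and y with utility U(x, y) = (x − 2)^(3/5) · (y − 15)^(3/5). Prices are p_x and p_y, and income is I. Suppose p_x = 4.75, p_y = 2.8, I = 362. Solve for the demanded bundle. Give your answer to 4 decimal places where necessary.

Let x' = x−2, y' = y−15. MRS = y'/x' = p_x/p_y.
After buying the subsistence bundle (2, 15), a share 0.5 of the remaining income goes to x: x* = 2 + 0.5·(I − 2p_x − 15p_y)/p_x.
Discretionary income = 362 − 2·4.75 − 15·2.8 = 310.5; x* = 2 + 0.5·310.5/4.75 = 34.6842; y* = 15 + 0.5·310.5/2.8 = 70.4464.

x* = 34.6842, y* = 70.4464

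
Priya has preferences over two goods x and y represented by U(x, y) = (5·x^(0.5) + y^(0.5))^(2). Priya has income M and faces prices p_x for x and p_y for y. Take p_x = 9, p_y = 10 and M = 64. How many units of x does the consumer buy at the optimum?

MU_x ∝ 5·x^(-0.5), MU_y ∝ y^(-0.5), so MRS = 5·(y/x)^(0.5) = p_x/p_y.
Solve for the ratio: y/x = [(1/5)·p_x/p_y]^(2).
Substitute y = (y/x)·x into the budget: x* = M/(p_x + p_y·(y/x)).
Numerically y/x = 0.0324, so x* = 64/(9 + 10·0.0324) = 6.864.

x* = 6.864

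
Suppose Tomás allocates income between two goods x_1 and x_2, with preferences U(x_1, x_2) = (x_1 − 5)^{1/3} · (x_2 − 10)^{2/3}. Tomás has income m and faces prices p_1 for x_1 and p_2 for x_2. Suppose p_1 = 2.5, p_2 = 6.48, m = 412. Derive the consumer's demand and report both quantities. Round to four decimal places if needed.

x_1* = 49.6267, x_2* = 44.4342

Let x_1' = x_1−5, x_2' = x_2−10. MRS = (1/2)·x_2'/x_1' = p_1/p_2.
Substituting into the budget: x_1* = 5 + 1/3·(m − 5·p_1 − 10·p_2)/p_1, and x_2* = 10 + 2/3·(…)/p_2.
Discretionary income = 412 − 5·2.5 − 10·6.48 = 334.7; x_1* = 5 + 1/3·334.7/2.5 = 49.6267; x_2* = 10 + 2/3·334.7/6.48 = 44.4342.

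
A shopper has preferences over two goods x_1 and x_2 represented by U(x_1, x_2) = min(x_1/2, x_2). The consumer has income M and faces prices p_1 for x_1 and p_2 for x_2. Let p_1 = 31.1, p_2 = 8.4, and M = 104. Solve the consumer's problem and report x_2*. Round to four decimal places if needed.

Leontief preferences: the optimum is at the kink where x_1/2 = x_2/1, i.e. x_2 = (1/2)·x_1.
Budget: p_1·x_1 + p_2·(1/2)·x_1 = M, so (2·p_1 + p_2)·x_1 = 2·M.
Demand: x_1*(p_1,p_2,M) = 2·M/(2·p_1 + p_2), x_2* = M/(2·p_1 + p_2).
Here 2·31.1 + 8.4 = 70.6, giving x_2* = 1.4731.

x_2* = 1.4731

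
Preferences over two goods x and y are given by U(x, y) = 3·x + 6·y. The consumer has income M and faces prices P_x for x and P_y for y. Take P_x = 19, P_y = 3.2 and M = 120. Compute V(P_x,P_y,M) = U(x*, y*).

V = 225

Perfect substitutes: compare marginal utility per dollar. 3/P_x vs 6/P_y → 0.1579 vs 1.875.
y gives more utility per dollar, so spend all income on y: y* = M/P_y, x* = 0.
Numerically: x* = 0, y* = 37.5.
Utility at the optimum: U(0, 37.5) = 225.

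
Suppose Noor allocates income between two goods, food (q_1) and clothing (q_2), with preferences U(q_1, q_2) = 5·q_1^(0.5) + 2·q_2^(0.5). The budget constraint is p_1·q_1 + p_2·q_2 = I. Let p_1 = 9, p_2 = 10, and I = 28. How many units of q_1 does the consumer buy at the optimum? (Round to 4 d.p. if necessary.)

q_1* = 2.7195

From the CES first-order condition, (5/2)·(q_2/q_1)^(0.5) = p_1/p_2.
Solve for the ratio: q_2/q_1 = [(2/5)·p_1/p_2]^(2).
With the ratio pinned down, the budget gives q_1* = I/(p_1 + p_2·(q_2/q_1)) and q_2* = (q_2/q_1)·q_1*.
Numerically q_2/q_1 = 0.1296, so q_1* = 28/(9 + 10·0.1296) = 2.7195.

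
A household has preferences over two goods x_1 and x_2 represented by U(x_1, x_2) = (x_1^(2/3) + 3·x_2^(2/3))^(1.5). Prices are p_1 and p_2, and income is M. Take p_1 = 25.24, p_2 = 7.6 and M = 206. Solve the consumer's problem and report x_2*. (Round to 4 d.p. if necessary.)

From the CES first-order condition, (1/3)·(x_2/x_1)^(1/3) = p_1/p_2.
Hence x_2/x_1 = (3·p_1/p_2)^(1/(1/3)), i.e. raised to the 3 power.
Substitute x_2 = (x_2/x_1)·x_1 into the budget: x_1* = M/(p_1 + p_2·(x_2/x_1)).
Numerically x_2/x_1 = 988.988039, so x_1* = 206/(25.24 + 7.6·988.988039) = 0.0273 and x_2* = 988.988039·0.0273 = 27.0145.

x_2* = 27.0145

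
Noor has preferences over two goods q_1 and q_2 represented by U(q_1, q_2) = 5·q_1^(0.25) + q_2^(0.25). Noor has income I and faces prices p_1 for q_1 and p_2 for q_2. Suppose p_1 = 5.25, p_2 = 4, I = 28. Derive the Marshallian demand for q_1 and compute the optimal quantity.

MU_q_1 ∝ 5·q_1^(-0.75), MU_q_2 ∝ q_2^(-0.75), so MRS = 5·(q_2/q_1)^(0.75) = p_1/p_2.
Solve for the ratio: q_2/q_1 = [(1/5)·p_1/p_2]^(4/3).
With the ratio pinned down, the budget gives q_1* = I/(p_1 + p_2·(q_2/q_1)) and q_2* = (q_2/q_1)·q_1*.
Numerically q_2/q_1 = 0.168076, so q_1* = 28/(5.25 + 4·0.168076) = 4.7279.

q_1* = 4.7279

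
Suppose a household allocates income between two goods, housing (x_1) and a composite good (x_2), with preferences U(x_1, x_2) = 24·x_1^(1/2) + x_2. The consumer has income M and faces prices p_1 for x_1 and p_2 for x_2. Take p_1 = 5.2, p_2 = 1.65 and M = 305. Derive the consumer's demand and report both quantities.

x_1* = 14.4985, x_2* = 139.1562

Utility is quasi-linear in x_2; the FOC for x_1 is 12/√x_1 = p_1/p_2.
Thus x_1* = (12·p_2/p_1)² — independent of M — with the rest of income spent on x_2.
Plugging in: x_1* = (12·1.65/5.2)² = 14.4985, x_2* = 139.1562.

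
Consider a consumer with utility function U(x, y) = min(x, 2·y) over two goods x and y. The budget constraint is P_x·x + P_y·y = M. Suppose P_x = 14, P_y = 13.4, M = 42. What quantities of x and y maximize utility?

x* = 2.029, y* = 1.0145

Leontief preferences: the optimum is at the kink where x/2 = y/1, i.e. y = (1/2)·x.
Budget: P_x·x + P_y·(1/2)·x = M, so (2·P_x + P_y)·x = 2·M.
Demand: x*(P_x,P_y,M) = 2·M/(2·P_x + P_y), y* = M/(2·P_x + P_y).
Here 2·14 + 13.4 = 41.4, giving x* = 2.029 and y* = 1.0145.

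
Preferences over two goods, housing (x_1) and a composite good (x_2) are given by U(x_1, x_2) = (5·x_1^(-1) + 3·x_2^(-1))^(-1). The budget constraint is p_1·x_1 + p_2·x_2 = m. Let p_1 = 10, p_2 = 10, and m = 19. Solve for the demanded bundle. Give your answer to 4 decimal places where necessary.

x_1* = 1.0707, x_2* = 0.8293

From the CES first-order condition, (5/3)·(x_2/x_1)^(2) = p_1/p_2.
Solve for the ratio: x_2/x_1 = [(3/5)·p_1/p_2]^(0.5).
With the ratio pinned down, the budget gives x_1* = m/(p_1 + p_2·(x_2/x_1)) and x_2* = (x_2/x_1)·x_1*.
Numerically x_2/x_1 = 0.774597, so x_1* = 19/(10 + 10·0.774597) = 1.0707 and x_2* = 0.774597·1.0707 = 0.8293.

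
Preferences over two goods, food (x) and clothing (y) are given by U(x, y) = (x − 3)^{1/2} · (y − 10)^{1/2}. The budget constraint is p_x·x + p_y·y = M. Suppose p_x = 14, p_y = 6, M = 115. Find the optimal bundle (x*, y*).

MRS = (y−10)/(x−3). Tangency with p_x/p_y gives y−10 = (p_x/p_y)·(x−3).
Substituting into the budget: x* = 3 + 0.5·(M − 3·p_x − 10·p_y)/p_x, and y* = 10 + 0.5·(…)/p_y.
Discretionary income = 115 − 3·14 − 10·6 = 13; x* = 3 + 0.5·13/14 = 3.4643; y* = 10 + 0.5·13/6 = 11.0833.

x* = 3.4643, y* = 11.0833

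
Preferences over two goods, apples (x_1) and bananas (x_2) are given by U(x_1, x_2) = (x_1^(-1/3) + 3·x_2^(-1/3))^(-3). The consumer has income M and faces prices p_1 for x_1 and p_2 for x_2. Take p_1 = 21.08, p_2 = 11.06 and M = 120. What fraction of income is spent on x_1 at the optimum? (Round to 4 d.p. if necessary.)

Numerically x_2/x_1 = 3.697665, so x_1* = 120/(21.08 + 11.06·3.697665) = 1.9362 and x_2* = 3.697665·1.9362 = 7.1595.
Expenditure on x_1: 21.08·1.9362 = 40.8157; share = 0.3401.

share on x_1 = 0.3401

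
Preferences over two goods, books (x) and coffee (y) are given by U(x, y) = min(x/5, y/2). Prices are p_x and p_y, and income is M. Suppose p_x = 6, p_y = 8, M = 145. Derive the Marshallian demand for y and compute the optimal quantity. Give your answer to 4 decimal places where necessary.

Leontief preferences: the optimum is at the kink where x/5 = y/2, i.e. y = (2/5)·x.
Budget: p_x·x + p_y·(2/5)·x = M, so (5·p_x + 2·p_y)·x = 5·M.
Demand: x*(p_x,p_y,M) = 5·M/(5·p_x + 2·p_y), y* = 2·M/(5·p_x + 2·p_y).
Here 5·6 + 2·8 = 46, giving y* = 6.3043.

y* = 6.3043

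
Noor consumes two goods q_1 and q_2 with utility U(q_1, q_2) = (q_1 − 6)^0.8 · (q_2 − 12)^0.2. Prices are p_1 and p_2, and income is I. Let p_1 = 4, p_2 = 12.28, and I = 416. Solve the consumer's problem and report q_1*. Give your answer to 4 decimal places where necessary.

After buying the subsistence bundle (6, 12), a share 0.8 of the remaining income goes to q_1: q_1* = 6 + 0.8·(I − 6p_1 − 12p_2)/p_1.
Discretionary income = 416 − 6·4 − 12·12.28 = 244.64; q_1* = 6 + 0.8·244.64/4 = 54.928.

q_1* = 54.928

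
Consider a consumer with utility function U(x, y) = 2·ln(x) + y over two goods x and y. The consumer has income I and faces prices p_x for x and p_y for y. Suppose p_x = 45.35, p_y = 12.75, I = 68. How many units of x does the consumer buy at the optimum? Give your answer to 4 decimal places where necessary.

Set MRS = p_x/p_y: (2/x)/1 = p_x/p_y.
So x*(p_x,p_y) = 2·p_y/p_x, independent of income; and y* = (I − 2·p_y)/p_y.
At the given prices: x* = 2·12.75/45.35 = 0.5623.

x* = 0.5623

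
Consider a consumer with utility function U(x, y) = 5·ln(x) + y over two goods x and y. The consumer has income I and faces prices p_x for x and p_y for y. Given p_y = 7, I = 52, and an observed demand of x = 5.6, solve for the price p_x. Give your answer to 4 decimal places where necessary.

p_x = 6.25

Set MRS = p_x/p_y: (5/x)/1 = p_x/p_y.
So x*(p_x,p_y) = 5·p_y/p_x, independent of income; and y* = (I − 5·p_y)/p_y.
Set x* = 5.6 in the demand function and solve for p_x: p_x = 6.25.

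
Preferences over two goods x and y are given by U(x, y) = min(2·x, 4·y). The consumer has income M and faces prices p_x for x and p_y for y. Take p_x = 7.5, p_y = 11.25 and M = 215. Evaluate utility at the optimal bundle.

Leontief preferences: the optimum is at the kink where x/4 = y/2, i.e. y = (1/2)·x.
Budget: p_x·x + p_y·(1/2)·x = M, so (4·p_x + 2·p_y)·x = 4·M.
Demand: x*(p_x,p_y,M) = 4·M/(4·p_x + 2·p_y), y* = 2·M/(4·p_x + 2·p_y).
Here 4·7.5 + 2·11.25 = 52.5, giving x* = 16.381 and y* = 8.1905.
Utility at the optimum: U(16.381, 8.1905) = 32.7619.

V = 32.7619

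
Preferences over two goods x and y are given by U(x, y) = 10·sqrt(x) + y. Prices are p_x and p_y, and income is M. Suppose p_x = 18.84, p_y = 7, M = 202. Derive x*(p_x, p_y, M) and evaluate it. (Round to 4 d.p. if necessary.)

x* = 3.4512

Set MRS = p_x/p_y: 5·x^(−1/2) = p_x/p_y.
Thus x* = (5·p_y/p_x)² — independent of M — with the rest of income spent on y.
Plugging in: x* = (5·7/18.84)² = 3.4512.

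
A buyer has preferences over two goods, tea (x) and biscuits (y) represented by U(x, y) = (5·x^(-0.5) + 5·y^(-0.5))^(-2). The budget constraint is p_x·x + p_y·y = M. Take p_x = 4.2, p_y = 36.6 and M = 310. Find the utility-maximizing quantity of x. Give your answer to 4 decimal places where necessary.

Substitute y = (y/x)·x into the budget: x* = M/(p_x + p_y·(y/x)).
Numerically y/x = 0.236145, so x* = 310/(4.2 + 36.6·0.236145) = 24.1378.

x* = 24.1378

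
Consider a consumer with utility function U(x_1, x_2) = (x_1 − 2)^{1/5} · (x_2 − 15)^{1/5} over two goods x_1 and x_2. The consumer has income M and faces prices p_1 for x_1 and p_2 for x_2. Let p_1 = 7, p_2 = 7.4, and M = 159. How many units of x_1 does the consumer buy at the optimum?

x_1* = 4.4286

This is Cobb-Douglas in (x_1−2, x_2−15): tangency gives 0.2·p_2·(x_2−15) = 0.2·p_1·(x_1−2).
Substituting into the budget: x_1* = 2 + 0.5·(M − 2·p_1 − 15·p_2)/p_1, and x_2* = 15 + 0.5·(…)/p_2.
Discretionary income = 159 − 2·7 − 15·7.4 = 34; x_1* = 2 + 0.5·34/7 = 4.4286.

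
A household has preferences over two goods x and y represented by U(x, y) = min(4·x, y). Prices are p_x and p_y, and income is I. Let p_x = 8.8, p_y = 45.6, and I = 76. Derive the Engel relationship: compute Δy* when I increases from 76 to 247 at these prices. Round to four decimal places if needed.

Leontief preferences: the optimum is at the kink where x/1 = y/4, i.e. y = 4·x.
Budget: p_x·x + p_y·4·x = I, so (p_x + 4·p_y)·x = I.
Demand: x*(p_x,p_y,I) = I/(p_x + 4·p_y), y* = 4·I/(p_x + 4·p_y).
Here 8.8 + 4·45.6 = 191.2, giving y* = 1.59.
At I' = 247: y* = 5.1674. Change: 5.1674 − 1.59 = 3.5774.

Δy* = 3.5774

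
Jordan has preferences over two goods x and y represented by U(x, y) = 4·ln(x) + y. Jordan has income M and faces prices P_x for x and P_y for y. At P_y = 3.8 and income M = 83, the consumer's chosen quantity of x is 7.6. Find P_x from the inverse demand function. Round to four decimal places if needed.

P_x = 2

Set MRS = P_x/P_y: (4/x)/1 = P_x/P_y.
So x*(P_x,P_y) = 4·P_y/P_x, independent of income; and y* = (M − 4·P_y)/P_y.
Set x* = 7.6 in the demand function and solve for P_x: P_x = 2.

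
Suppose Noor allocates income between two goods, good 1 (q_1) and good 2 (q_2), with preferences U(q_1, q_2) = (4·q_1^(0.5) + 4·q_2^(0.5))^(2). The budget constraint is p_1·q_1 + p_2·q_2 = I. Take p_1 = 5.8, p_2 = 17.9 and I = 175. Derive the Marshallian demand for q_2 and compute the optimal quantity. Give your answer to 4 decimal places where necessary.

q_2* = 2.3926

MRS = MU_q_1/MU_q_2 = (q_2/q_1)^(0.5). Set equal to p_1/p_2.
Solve for the ratio: q_2/q_1 = [p_1/p_2]^(2).
With the ratio pinned down, the budget gives q_1* = I/(p_1 + p_2·(q_2/q_1)) and q_2* = (q_2/q_1)·q_1*.
Numerically q_2/q_1 = 0.10499, so q_1* = 175/(5.8 + 17.9·0.10499) = 22.7884 and q_2* = 0.10499·22.7884 = 2.3926.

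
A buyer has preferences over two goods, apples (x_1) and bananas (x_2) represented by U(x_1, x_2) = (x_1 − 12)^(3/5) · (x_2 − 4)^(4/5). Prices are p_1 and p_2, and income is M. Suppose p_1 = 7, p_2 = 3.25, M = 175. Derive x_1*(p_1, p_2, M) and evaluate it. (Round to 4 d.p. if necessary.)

This is Cobb-Douglas in (x_1−12, x_2−4): tangency gives 0.6·p_2·(x_2−4) = 0.8·p_1·(x_1−12).
Substituting into the budget: x_1* = 12 + 3/7·(M − 12·p_1 − 4·p_2)/p_1, and x_2* = 4 + 4/7·(…)/p_2.
Discretionary income = 175 − 12·7 − 4·3.25 = 78; x_1* = 12 + 3/7·78/7 = 16.7755.

x_1* = 16.7755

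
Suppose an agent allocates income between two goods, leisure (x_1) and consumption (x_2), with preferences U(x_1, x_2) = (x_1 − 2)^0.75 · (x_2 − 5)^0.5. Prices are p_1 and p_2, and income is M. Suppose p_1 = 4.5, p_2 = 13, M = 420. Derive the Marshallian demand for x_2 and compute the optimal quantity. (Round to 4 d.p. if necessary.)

x_2* = 15.6462

MRS = (3/2)·(x_2−5)/(x_1−2). Tangency with p_1/p_2 gives x_2−5 = (2/3)·(p_1/p_2)·(x_1−2).
Substituting into the budget: x_1* = 2 + 0.6·(M − 2·p_1 − 5·p_2)/p_1, and x_2* = 5 + 0.4·(…)/p_2.
Discretionary income = 420 − 2·4.5 − 5·13 = 346; x_2* = 5 + 0.4·346/13 = 15.6462.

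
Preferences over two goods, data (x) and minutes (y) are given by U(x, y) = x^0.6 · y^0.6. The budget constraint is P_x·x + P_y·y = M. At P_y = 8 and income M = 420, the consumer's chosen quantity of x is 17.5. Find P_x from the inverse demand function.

The MRS is y/x. Set MRS = P_x/P_y.
Rearranging, P_y·y = P_x·x. Substituting into the budget gives P_x·x·(1 + 1) = M.
Demand: x*(P_x,P_y,M) = 0.5·M/P_x and y* = 0.5·M/P_y.
Set x* = 17.5 in the demand function and solve for P_x: P_x = 12.

P_x = 12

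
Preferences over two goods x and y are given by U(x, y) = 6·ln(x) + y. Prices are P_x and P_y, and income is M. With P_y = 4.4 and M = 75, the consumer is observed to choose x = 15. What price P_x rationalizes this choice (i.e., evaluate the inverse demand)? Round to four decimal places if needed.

P_x = 1.76

Set MRS = P_x/P_y: (6/x)/1 = P_x/P_y.
So x*(P_x,P_y) = 6·P_y/P_x, independent of income; and y* = (M − 6·P_y)/P_y.
Set x* = 15 in the demand function and solve for P_x: P_x = 1.76.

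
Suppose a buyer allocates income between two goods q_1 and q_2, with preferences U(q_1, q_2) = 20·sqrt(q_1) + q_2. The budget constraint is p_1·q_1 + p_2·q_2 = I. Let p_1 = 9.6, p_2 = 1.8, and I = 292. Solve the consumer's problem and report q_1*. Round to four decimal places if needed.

q_1* = 3.5156

Utility is quasi-linear in q_2; the FOC for q_1 is 10/√q_1 = p_1/p_2.
Thus q_1* = (10·p_2/p_1)² — independent of I — with the rest of income spent on q_2.
Plugging in: q_1* = (10·1.8/9.6)² = 3.5156.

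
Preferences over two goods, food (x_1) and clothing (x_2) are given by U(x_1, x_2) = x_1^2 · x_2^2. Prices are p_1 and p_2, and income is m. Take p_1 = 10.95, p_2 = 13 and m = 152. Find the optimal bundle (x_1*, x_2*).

x_1* = 6.9406, x_2* = 5.8462

MU_x_1/MU_x_2 = (2·x_2)/(2·x_1); tangency sets this equal to p_1/p_2.
Rearranging, p_2·x_2 = p_1·x_1. Substituting into the budget gives p_1·x_1·(1 + 1) = m.
Demand: x_1*(p_1,p_2,m) = 0.5·m/p_1 and x_2* = 0.5·m/p_2.
At p_1=10.95, p_2=13, m=152: x_1* = 0.5·152/10.95 = 6.9406, x_2* = 5.8462.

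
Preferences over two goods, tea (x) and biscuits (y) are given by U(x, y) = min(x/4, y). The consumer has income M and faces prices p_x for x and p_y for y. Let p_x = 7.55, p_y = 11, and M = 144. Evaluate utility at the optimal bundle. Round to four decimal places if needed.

V = 3.4951

Leontief preferences: the optimum is at the kink where x/4 = y/1, i.e. y = (1/4)·x.
Budget: p_x·x + p_y·(1/4)·x = M, so (4·p_x + p_y)·x = 4·M.
Demand: x*(p_x,p_y,M) = 4·M/(4·p_x + p_y), y* = M/(4·p_x + p_y).
Here 4·7.55 + 11 = 41.2, giving x* = 13.9806 and y* = 3.4951.
Utility at the optimum: U(13.9806, 3.4951) = 3.4951.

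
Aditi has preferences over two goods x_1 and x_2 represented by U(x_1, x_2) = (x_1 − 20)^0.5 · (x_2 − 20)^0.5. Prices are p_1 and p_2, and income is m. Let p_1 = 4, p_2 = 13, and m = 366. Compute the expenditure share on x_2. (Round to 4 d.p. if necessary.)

MRS = (x_2−20)/(x_1−20). Tangency with p_1/p_2 gives x_2−20 = (p_1/p_2)·(x_1−20).
Substituting into the budget: x_1* = 20 + 0.5·(m − 20·p_1 − 20·p_2)/p_1, and x_2* = 20 + 0.5·(…)/p_2.
Discretionary income = 366 − 20·4 − 20·13 = 26; x_1* = 20 + 0.5·26/4 = 23.25; x_2* = 20 + 0.5·26/13 = 21.
Expenditure on x_2: 13·21 = 273; share = 0.7459.

share on x_2 = 0.7459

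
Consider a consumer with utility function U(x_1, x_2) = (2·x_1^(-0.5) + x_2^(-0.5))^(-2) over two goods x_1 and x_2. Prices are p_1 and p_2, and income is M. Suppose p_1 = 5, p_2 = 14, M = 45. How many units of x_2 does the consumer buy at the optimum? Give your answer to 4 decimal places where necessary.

From the CES first-order condition, 2·(x_2/x_1)^(1.5) = p_1/p_2.
Solve for the ratio: x_2/x_1 = [(1/2)·p_1/p_2]^(2/3).
With the ratio pinned down, the budget gives x_1* = M/(p_1 + p_2·(x_2/x_1)) and x_2* = (x_2/x_1)·x_1*.
Numerically x_2/x_1 = 0.317109, so x_1* = 45/(5 + 14·0.317109) = 4.7672 and x_2* = 0.317109·4.7672 = 1.5117.

x_2* = 1.5117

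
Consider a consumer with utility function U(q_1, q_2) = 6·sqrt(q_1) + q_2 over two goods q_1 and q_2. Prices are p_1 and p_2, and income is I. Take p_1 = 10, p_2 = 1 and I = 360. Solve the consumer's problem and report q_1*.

MU_q_1 = 3/√q_1, MU_q_2 = 1. Tangency: 3/√q_1 = p_1/p_2.
Thus q_1* = (3·p_2/p_1)² — independent of I — with the rest of income spent on q_2.
Plugging in: q_1* = (3·1/10)² = 0.09.

q_1* = 0.09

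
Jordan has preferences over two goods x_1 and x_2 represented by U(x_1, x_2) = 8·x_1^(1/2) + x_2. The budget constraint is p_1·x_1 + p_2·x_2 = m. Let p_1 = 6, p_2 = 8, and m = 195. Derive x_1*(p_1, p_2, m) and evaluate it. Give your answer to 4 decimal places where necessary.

Set MRS = p_1/p_2: 4·x_1^(−1/2) = p_1/p_2.
Thus x_1* = (4·p_2/p_1)² — independent of m — with the rest of income spent on x_2.
Plugging in: x_1* = (4·8/6)² = 28.4444.

x_1* = 28.4444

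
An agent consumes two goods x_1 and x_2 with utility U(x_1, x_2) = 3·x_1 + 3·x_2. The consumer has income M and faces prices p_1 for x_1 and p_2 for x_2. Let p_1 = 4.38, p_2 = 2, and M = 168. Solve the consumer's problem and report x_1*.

x_1* = 0

Perfect substitutes: compare marginal utility per dollar. 3/p_1 vs 3/p_2 → 0.6849 vs 1.5.
x_2 gives more utility per dollar, so spend all income on x_2: x_2* = M/p_2, x_1* = 0.
Numerically: x_1* = 0, x_2* = 84.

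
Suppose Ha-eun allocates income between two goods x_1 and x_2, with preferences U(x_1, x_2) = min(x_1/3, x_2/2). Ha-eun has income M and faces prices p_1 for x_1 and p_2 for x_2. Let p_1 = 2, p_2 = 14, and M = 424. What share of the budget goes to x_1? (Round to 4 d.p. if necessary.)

share on x_1 = 0.1765

With perfect complements, no substitution: consume in ratio x_1:x_2 = 3:2.
Budget: p_1·x_1 + p_2·(2/3)·x_1 = M, so (3·p_1 + 2·p_2)·x_1 = 3·M.
Demand: x_1*(p_1,p_2,M) = 3·M/(3·p_1 + 2·p_2), x_2* = 2·M/(3·p_1 + 2·p_2).
Here 3·2 + 2·14 = 34, giving x_1* = 37.4118 and x_2* = 24.9412.
Expenditure on x_1: 2·37.4118 = 74.8235; share = 0.1765.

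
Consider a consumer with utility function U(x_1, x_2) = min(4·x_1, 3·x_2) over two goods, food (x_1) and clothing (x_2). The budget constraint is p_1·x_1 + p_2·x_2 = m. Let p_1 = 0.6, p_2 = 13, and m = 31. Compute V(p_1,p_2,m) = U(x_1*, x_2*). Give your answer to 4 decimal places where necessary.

V = 6.9145

With perfect complements, no substitution: consume in ratio x_1:x_2 = 3:4.
Budget: p_1·x_1 + p_2·(4/3)·x_1 = m, so (3·p_1 + 4·p_2)·x_1 = 3·m.
Demand: x_1*(p_1,p_2,m) = 3·m/(3·p_1 + 4·p_2), x_2* = 4·m/(3·p_1 + 4·p_2).
Here 3·0.6 + 4·13 = 53.8, giving x_1* = 1.7286 and x_2* = 2.3048.
Utility at the optimum: U(1.7286, 2.3048) = 6.9145.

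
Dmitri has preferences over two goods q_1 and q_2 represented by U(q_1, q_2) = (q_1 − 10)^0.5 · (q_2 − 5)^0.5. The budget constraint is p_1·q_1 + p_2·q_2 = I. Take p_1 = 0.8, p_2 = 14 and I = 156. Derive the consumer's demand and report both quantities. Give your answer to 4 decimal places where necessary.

Substituting into the budget: q_1* = 10 + 0.5·(I − 10·p_1 − 5·p_2)/p_1, and q_2* = 5 + 0.5·(…)/p_2.
Discretionary income = 156 − 10·0.8 − 5·14 = 78; q_1* = 10 + 0.5·78/0.8 = 58.75; q_2* = 5 + 0.5·78/14 = 7.7857.

q_1* = 58.75, q_2* = 7.7857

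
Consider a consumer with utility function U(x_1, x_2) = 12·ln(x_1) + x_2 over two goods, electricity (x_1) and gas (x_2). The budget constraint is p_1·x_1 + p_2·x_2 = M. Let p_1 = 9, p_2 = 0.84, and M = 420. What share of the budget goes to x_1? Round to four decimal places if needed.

Set MRS = p_1/p_2: (12/x_1)/1 = p_1/p_2.
So x_1*(p_1,p_2) = 12·p_2/p_1, independent of income; and x_2* = (M − 12·p_2)/p_2.
At the given prices: x_1* = 12·0.84/9 = 1.12, and x_2* = 488.
Expenditure on x_1: 9·1.12 = 10.08; share = 0.024.

share on x_1 = 0.024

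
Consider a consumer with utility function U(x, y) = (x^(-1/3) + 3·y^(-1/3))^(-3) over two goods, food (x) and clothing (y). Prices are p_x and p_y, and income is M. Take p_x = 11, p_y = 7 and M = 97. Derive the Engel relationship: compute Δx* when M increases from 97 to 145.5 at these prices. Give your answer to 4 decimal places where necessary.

MU_x ∝ x^(-4/3), MU_y ∝ 3·y^(-4/3), so MRS = (1/3)·(y/x)^(4/3) = p_x/p_y.
Hence y/x = (3·p_x/p_y)^(1/(4/3)), i.e. raised to the 0.75 power.
Substitute y = (y/x)·x into the budget: x* = M/(p_x + p_y·(y/x)).
Numerically y/x = 3.199351, so x* = 97/(11 + 7·3.199351) = 2.9046.
At M' = 145.5: x* = 4.3569. Change: 4.3569 − 2.9046 = 1.4523.

Δx* = 1.4523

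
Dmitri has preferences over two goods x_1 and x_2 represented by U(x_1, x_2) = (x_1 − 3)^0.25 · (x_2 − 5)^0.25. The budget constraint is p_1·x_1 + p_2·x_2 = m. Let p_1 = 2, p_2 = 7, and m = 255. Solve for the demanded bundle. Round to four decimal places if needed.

x_1* = 56.5, x_2* = 20.2857

This is Cobb-Douglas in (x_1−3, x_2−5): tangency gives 0.25·p_2·(x_2−5) = 0.25·p_1·(x_1−3).
After buying the subsistence bundle (3, 5), a share 0.5 of the remaining income goes to x_1: x_1* = 3 + 0.5·(m − 3p_1 − 5p_2)/p_1.
Discretionary income = 255 − 3·2 − 5·7 = 214; x_1* = 3 + 0.5·214/2 = 56.5; x_2* = 5 + 0.5·214/7 = 20.2857.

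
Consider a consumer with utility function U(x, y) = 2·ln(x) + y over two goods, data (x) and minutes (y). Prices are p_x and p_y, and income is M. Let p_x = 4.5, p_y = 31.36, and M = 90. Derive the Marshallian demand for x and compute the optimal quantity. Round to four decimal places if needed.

MU_x = 2/x, MU_y = 1. Tangency: 2/x = p_x/p_y.
So x*(p_x,p_y) = 2·p_y/p_x, independent of income; and y* = (M − 2·p_y)/p_y.
At the given prices: x* = 2·31.36/4.5 = 13.9378.

x* = 13.9378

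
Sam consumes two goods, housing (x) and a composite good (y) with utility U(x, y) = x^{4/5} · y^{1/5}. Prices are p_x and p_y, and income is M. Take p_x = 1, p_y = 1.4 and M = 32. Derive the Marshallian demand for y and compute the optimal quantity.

MU_x/MU_y = (0.8·y)/(0.2·x); tangency sets this equal to p_x/p_y.
So 0.8·p_y·y = 0.2·p_x·x; combined with the budget, a share 0.8 of income goes to x.
Demand: x*(p_x,p_y,M) = 0.8·M/p_x and y* = 0.2·M/p_y.
At p_x=1, p_y=1.4, M=32: y* = 0.2·32/1.4 = 4.5714.

y* = 4.5714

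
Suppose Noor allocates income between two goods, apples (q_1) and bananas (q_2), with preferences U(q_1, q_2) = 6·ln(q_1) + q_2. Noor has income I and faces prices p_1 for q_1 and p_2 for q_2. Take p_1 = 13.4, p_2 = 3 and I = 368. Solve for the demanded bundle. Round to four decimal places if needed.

MU_q_1 = 6/q_1, MU_q_2 = 1. Tangency: 6/q_1 = p_1/p_2.
So q_1*(p_1,p_2) = 6·p_2/p_1, independent of income; and q_2* = (I − 6·p_2)/p_2.
At the given prices: q_1* = 6·3/13.4 = 1.3433, and q_2* = 116.6667.

q_1* = 1.3433, q_2* = 116.6667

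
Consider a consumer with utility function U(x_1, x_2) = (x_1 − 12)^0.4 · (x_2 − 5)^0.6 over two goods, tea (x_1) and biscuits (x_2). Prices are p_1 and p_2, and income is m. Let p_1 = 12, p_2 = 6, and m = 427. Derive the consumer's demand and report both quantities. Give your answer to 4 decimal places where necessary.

x_1* = 20.4333, x_2* = 30.3

Discretionary income = 427 − 12·12 − 5·6 = 253; x_1* = 12 + 0.4·253/12 = 20.4333; x_2* = 5 + 0.6·253/6 = 30.3.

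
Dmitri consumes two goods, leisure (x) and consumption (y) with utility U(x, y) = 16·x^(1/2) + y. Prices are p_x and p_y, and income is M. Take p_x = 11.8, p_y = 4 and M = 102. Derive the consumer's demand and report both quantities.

Utility is quasi-linear in y; the FOC for x is 8/√x = p_x/p_y.
Thus x* = (8·p_y/p_x)² — independent of M — with the rest of income spent on y.
Plugging in: x* = (8·4/11.8)² = 7.3542, y* = 3.8051.

x* = 7.3542, y* = 3.8051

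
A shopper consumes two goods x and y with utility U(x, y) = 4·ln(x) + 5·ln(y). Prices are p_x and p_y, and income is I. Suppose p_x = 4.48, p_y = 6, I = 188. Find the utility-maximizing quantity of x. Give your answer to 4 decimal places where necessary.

Demand: x*(p_x,p_y,I) = 4/9·I/p_x and y* = 5/9·I/p_y.
At p_x=4.48, p_y=6, I=188: x* = 4/9·188/4.48 = 18.6508.

x* = 18.6508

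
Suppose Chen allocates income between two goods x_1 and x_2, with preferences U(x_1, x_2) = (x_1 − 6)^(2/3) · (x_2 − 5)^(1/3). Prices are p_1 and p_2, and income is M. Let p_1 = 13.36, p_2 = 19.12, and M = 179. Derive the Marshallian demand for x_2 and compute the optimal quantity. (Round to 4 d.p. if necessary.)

x_2* = 5.0565

Substituting into the budget: x_1* = 6 + 2/3·(M − 6·p_1 − 5·p_2)/p_1, and x_2* = 5 + 1/3·(…)/p_2.
Discretionary income = 179 − 6·13.36 − 5·19.12 = 3.24; x_2* = 5 + 1/3·3.24/19.12 = 5.0565.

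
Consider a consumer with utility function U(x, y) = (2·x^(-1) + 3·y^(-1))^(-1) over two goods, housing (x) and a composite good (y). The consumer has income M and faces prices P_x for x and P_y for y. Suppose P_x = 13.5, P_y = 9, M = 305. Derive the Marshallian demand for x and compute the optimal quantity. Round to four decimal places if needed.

x* = 11.2963

MU_x ∝ 2·x^(-2), MU_y ∝ 3·y^(-2), so MRS = (2/3)·(y/x)^(2) = P_x/P_y.
Solve for the ratio: y/x = [(3/2)·P_x/P_y]^(0.5).
With the ratio pinned down, the budget gives x* = M/(P_x + P_y·(y/x)) and y* = (y/x)·x*.
Numerically y/x = 1.5, so x* = 305/(13.5 + 9·1.5) = 11.2963.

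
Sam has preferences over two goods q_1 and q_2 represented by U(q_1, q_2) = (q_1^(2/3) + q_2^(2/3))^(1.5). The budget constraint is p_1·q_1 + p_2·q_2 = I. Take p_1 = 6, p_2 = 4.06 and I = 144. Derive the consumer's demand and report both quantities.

q_1* = 7.5377, q_2* = 24.3285

From the CES first-order condition, (q_2/q_1)^(1/3) = p_1/p_2.
Hence q_2/q_1 = (p_1/p_2)^(1/(1/3)), i.e. raised to the 3 power.
Substitute q_2 = (q_2/q_1)·q_1 into the budget: q_1* = I/(p_1 + p_2·(q_2/q_1)).
Numerically q_2/q_1 = 3.22757, so q_1* = 144/(6 + 4.06·3.22757) = 7.5377 and q_2* = 3.22757·7.5377 = 24.3285.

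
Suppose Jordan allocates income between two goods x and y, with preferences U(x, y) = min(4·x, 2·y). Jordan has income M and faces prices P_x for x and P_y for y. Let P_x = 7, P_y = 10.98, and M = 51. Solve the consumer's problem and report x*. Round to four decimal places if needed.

With perfect complements, no substitution: consume in ratio x:y = 2:4.
Budget: P_x·x + P_y·2·x = M, so (2·P_x + 4·P_y)·x = 2·M.
Demand: x*(P_x,P_y,M) = 2·M/(2·P_x + 4·P_y), y* = 4·M/(2·P_x + 4·P_y).
Here 2·7 + 4·10.98 = 57.92, giving x* = 1.761.

x* = 1.761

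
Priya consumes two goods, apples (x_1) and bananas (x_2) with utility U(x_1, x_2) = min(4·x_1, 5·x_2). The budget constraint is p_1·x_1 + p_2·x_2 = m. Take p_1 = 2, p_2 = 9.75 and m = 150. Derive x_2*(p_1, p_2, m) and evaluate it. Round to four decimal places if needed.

Leontief preferences: the optimum is at the kink where x_1/5 = x_2/4, i.e. x_2 = (4/5)·x_1.
Budget: p_1·x_1 + p_2·(4/5)·x_1 = m, so (5·p_1 + 4·p_2)·x_1 = 5·m.
Demand: x_1*(p_1,p_2,m) = 5·m/(5·p_1 + 4·p_2), x_2* = 4·m/(5·p_1 + 4·p_2).
Here 5·2 + 4·9.75 = 49, giving x_2* = 12.2449.

x_2* = 12.2449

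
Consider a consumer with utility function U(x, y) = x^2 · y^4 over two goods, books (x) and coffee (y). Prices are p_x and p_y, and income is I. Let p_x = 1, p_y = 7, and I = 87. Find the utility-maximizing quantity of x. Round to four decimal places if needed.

MU_x/MU_y = (2·y)/(4·x); tangency sets this equal to p_x/p_y.
Rearranging, p_y·y = 2·p_x·x. Substituting into the budget gives p_x·x·(1 + 2) = I.
Demand: x*(p_x,p_y,I) = 1/3·I/p_x and y* = 2/3·I/p_y.
At p_x=1, p_y=7, I=87: x* = 1/3·87/1 = 29.

x* = 29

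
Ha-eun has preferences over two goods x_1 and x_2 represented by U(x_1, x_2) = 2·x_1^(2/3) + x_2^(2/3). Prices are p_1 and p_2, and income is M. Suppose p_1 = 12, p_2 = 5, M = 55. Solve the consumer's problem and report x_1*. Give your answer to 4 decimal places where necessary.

With the ratio pinned down, the budget gives x_1* = M/(p_1 + p_2·(x_2/x_1)) and x_2* = (x_2/x_1)·x_1*.
Numerically x_2/x_1 = 1.728, so x_1* = 55/(12 + 5·1.728) = 2.6647.

x_1* = 2.6647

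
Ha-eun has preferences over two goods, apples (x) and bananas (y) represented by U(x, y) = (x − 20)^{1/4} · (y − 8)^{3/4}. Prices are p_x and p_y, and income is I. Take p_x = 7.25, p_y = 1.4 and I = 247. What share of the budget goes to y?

share on y = 0.3211

Let x' = x−20, y' = y−8. MRS = (1/3)·y'/x' = p_x/p_y.
After buying the subsistence bundle (20, 8), a share 0.25 of the remaining income goes to x: x* = 20 + 0.25·(I − 20p_x − 8p_y)/p_x.
Discretionary income = 247 − 20·7.25 − 8·1.4 = 90.8; x* = 20 + 0.25·90.8/7.25 = 23.131; y* = 8 + 0.75·90.8/1.4 = 56.6429.
Expenditure on y: 1.4·56.6429 = 79.3; share = 0.3211.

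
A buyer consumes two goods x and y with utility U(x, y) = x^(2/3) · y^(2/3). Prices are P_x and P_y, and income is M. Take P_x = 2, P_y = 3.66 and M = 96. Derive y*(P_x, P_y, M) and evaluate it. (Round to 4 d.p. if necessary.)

Tangency: MRS = y/x = P_x/P_y.
So 2/3·P_y·y = 2/3·P_x·x; combined with the budget, a share 0.5 of income goes to x.
Demand: x*(P_x,P_y,M) = 0.5·M/P_x and y* = 0.5·M/P_y.
At P_x=2, P_y=3.66, M=96: y* = 0.5·96/3.66 = 13.1148.

y* = 13.1148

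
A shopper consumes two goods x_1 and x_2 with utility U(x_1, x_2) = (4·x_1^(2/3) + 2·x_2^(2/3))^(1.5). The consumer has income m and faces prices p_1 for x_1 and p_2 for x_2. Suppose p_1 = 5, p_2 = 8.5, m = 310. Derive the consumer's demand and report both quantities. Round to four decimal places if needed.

MRS = MU_x_1/MU_x_2 = 2·(x_2/x_1)^(1/3). Set equal to p_1/p_2.
Solve for the ratio: x_2/x_1 = [(1/2)·p_1/p_2]^(3).
With the ratio pinned down, the budget gives x_1* = m/(p_1 + p_2·(x_2/x_1)) and x_2* = (x_2/x_1)·x_1*.
Numerically x_2/x_1 = 0.025443, so x_1* = 310/(5 + 8.5·0.025443) = 59.4295 and x_2* = 0.025443·59.4295 = 1.512.

x_1* = 59.4295, x_2* = 1.512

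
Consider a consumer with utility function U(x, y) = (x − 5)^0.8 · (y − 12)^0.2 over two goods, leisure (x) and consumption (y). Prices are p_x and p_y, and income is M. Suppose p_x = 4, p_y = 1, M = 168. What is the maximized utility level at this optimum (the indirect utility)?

Discretionary income = 168 − 5·4 − 12·1 = 136; x* = 5 + 0.8·136/4 = 32.2; y* = 12 + 0.2·136/1 = 39.2.
Utility at the optimum: U(32.2, 39.2) = 27.2.

V = 27.2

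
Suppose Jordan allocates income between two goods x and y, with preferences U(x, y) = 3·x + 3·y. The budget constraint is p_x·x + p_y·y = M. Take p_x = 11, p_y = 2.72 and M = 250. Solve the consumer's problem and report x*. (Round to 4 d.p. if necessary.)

x* = 0

Perfect substitutes: compare marginal utility per dollar. 3/p_x vs 3/p_y → 0.2727 vs 1.1029.
y gives more utility per dollar, so spend all income on y: y* = M/p_y, x* = 0.
Numerically: x* = 0, y* = 91.9118.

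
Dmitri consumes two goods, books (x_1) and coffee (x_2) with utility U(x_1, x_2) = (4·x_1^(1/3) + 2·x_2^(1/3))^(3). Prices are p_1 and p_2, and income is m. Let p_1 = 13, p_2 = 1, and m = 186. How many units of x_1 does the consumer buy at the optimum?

x_1* = 6.2898

Numerically x_2/x_1 = 16.571813, so x_1* = 186/(13 + 1·16.571813) = 6.2898.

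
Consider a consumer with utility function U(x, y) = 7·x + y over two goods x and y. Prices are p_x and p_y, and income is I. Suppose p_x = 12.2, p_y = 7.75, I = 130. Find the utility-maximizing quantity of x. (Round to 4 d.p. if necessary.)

x* = 10.6557

Linear utility — the consumer picks whichever good has higher MU/price: 7/12.2 = 0.5738 vs 1/7.75 = 0.129.
x gives more utility per dollar, so spend all income on x: x* = I/p_x, y* = 0.
Numerically: x* = 10.6557, y* = 0.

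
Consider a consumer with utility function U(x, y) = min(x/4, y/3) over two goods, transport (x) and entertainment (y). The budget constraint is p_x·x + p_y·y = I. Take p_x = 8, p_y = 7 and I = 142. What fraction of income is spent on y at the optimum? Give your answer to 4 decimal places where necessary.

Leontief preferences: the optimum is at the kink where x/4 = y/3, i.e. y = (3/4)·x.
Budget: p_x·x + p_y·(3/4)·x = I, so (4·p_x + 3·p_y)·x = 4·I.
Demand: x*(p_x,p_y,I) = 4·I/(4·p_x + 3·p_y), y* = 3·I/(4·p_x + 3·p_y).
Here 4·8 + 3·7 = 53, giving x* = 10.717 and y* = 8.0377.
Expenditure on y: 7·8.0377 = 56.2642; share = 0.3962.

share on y = 0.3962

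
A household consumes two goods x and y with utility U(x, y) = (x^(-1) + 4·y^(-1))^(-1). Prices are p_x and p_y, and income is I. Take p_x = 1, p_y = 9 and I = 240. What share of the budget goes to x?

share on x = 0.1429

MU_x ∝ x^(-2), MU_y ∝ 4·y^(-2), so MRS = (1/4)·(y/x)^(2) = p_x/p_y.
Hence y/x = (4·p_x/p_y)^(1/(2)), i.e. raised to the 0.5 power.
With the ratio pinned down, the budget gives x* = I/(p_x + p_y·(y/x)) and y* = (y/x)·x*.
Numerically y/x = 0.666667, so x* = 240/(1 + 9·0.666667) = 34.2857 and y* = 0.666667·34.2857 = 22.8571.
Expenditure on x: 1·34.2857 = 34.2857; share = 0.1429.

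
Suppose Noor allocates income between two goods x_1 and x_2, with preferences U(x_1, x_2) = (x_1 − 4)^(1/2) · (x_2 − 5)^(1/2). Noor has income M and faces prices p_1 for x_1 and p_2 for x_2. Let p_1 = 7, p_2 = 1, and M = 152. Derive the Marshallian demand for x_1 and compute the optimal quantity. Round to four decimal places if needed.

This is Cobb-Douglas in (x_1−4, x_2−5): tangency gives 0.5·p_2·(x_2−5) = 0.5·p_1·(x_1−4).
After buying the subsistence bundle (4, 5), a share 0.5 of the remaining income goes to x_1: x_1* = 4 + 0.5·(M − 4p_1 − 5p_2)/p_1.
Discretionary income = 152 − 4·7 − 5·1 = 119; x_1* = 4 + 0.5·119/7 = 12.5.

x_1* = 12.5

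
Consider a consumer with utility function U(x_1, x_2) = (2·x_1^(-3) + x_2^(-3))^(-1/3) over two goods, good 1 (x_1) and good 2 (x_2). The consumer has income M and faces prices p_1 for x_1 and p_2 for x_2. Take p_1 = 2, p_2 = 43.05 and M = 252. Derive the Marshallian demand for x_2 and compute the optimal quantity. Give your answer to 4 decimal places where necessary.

x_2* = 5.2311

MRS = MU_x_1/MU_x_2 = 2·(x_2/x_1)^(4). Set equal to p_1/p_2.
Solve for the ratio: x_2/x_1 = [(1/2)·p_1/p_2]^(0.25).
Substitute x_2 = (x_2/x_1)·x_1 into the budget: x_1* = M/(p_1 + p_2·(x_2/x_1)).
Numerically x_2/x_1 = 0.390397, so x_1* = 252/(2 + 43.05·0.390397) = 13.3996 and x_2* = 0.390397·13.3996 = 5.2311.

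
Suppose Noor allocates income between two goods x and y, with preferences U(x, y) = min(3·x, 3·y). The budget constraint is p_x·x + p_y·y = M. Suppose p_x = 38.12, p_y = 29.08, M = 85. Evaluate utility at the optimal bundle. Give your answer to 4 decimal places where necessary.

V = 3.7946

Demand: x*(p_x,p_y,M) = 3·M/(3·p_x + 3·p_y), y* = 3·M/(3·p_x + 3·p_y).
Here 3·38.12 + 3·29.08 = 201.6, giving x* = 1.2649 and y* = 1.2649.
Utility at the optimum: U(1.2649, 1.2649) = 3.7946.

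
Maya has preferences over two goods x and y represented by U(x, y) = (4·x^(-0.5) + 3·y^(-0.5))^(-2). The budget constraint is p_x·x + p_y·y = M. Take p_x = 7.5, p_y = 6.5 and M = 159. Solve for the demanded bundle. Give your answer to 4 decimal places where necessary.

With the ratio pinned down, the budget gives x* = M/(p_x + p_y·(y/x)) and y* = (y/x)·x*.
Numerically y/x = 0.908112, so x* = 159/(7.5 + 6.5·0.908112) = 11.8633 and y* = 0.908112·11.8633 = 10.7732.

x* = 11.8633, y* = 10.7732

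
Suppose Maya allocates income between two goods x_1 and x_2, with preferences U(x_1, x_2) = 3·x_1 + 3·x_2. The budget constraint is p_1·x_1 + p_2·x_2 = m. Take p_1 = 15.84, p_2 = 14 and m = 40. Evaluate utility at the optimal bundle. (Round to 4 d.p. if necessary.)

Perfect substitutes: compare marginal utility per dollar. 3/p_1 vs 3/p_2 → 0.1894 vs 0.2143.
x_2 gives more utility per dollar, so spend all income on x_2: x_2* = m/p_2, x_1* = 0.
Numerically: x_1* = 0, x_2* = 2.8571.
Utility at the optimum: U(0, 2.8571) = 8.5714.

V = 8.5714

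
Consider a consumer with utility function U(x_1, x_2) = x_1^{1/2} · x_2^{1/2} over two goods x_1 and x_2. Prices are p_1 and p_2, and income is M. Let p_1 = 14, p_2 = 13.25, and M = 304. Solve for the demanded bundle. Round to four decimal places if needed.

Tangency: MRS = x_2/x_1 = p_1/p_2.
So 0.5·p_2·x_2 = 0.5·p_1·x_1; combined with the budget, a share 0.5 of income goes to x_1.
Demand: x_1*(p_1,p_2,M) = 0.5·M/p_1 and x_2* = 0.5·M/p_2.
At p_1=14, p_2=13.25, M=304: x_1* = 0.5·304/14 = 10.8571, x_2* = 11.4717.

x_1* = 10.8571, x_2* = 11.4717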